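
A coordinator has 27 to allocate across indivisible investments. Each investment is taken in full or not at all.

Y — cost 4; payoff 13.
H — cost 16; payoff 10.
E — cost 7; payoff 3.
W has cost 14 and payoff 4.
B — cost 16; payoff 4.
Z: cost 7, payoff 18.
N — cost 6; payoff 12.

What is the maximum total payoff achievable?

46

Allowing fractional choices, the relaxed optimum would be about 49.2, but investments are indivisible.
Y + Z + N: cost 4 + 7 + 6 = 17 ≤ 27, payoff 13 + 18 + 12 = 43.
Y + E + Z + N: cost 4 + 7 + 7 + 6 = 24 ≤ 27, payoff 13 + 3 + 18 + 12 = 46.
Y + H + Z: cost 4 + 16 + 7 = 27 ≤ 27, payoff 13 + 10 + 18 = 41.
Best is Y, E, Z, and N with total payoff 46.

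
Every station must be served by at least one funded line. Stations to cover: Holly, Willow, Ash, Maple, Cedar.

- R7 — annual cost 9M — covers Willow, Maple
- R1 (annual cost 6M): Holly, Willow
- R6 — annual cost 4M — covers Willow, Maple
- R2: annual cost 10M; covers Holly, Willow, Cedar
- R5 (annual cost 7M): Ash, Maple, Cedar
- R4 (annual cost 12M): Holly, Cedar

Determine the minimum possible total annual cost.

13

The greedy cost-per-new-station heuristic would pick R6, R5, and R1 for 17, but a cheaper cover exists.
Choose R1 and R5: together they cover Holly, Willow, Ash, Maple, Cedar — every station.
Total annual cost: 6 + 7 = 13.
No cover costs less than 13.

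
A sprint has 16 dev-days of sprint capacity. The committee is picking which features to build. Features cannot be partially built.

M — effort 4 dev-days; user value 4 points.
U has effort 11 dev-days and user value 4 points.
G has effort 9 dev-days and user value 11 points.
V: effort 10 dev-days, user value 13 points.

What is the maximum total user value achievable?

17

M + V: effort 4 + 10 = 14 ≤ 16, user value 4 + 13 = 17.
V: effort 10 ≤ 16, user value 13.
M + G: effort 4 + 9 = 13 ≤ 16, user value 4 + 11 = 15.
Best is M and V with total user value 17.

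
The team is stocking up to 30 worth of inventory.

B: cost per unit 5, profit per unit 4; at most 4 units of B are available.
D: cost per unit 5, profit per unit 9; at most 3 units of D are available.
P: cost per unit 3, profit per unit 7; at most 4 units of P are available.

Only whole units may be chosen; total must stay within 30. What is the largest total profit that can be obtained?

55

P has the best ratio (7/3); taking only P gives at most 4×7 = 28 (stopped by the supply cap of 4).
Mixing does better — 3×D and 4×P: cost 27 ≤ 30, profit 3·9 + 4·7 = 55.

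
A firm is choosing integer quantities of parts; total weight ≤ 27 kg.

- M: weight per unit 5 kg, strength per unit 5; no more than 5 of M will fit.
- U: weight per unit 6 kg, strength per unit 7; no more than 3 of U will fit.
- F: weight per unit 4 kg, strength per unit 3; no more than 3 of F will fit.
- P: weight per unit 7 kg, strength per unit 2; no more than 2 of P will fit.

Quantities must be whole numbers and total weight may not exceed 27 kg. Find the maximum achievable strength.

U has the best ratio (7/6); taking only U gives at most 3×7 = 21 (stopped by the supply cap of 3).
Mixing does better — 1×M, 3×U, and 1×F: weight 27 ≤ 27, strength 1·5 + 3·7 + 1·3 = 29.

29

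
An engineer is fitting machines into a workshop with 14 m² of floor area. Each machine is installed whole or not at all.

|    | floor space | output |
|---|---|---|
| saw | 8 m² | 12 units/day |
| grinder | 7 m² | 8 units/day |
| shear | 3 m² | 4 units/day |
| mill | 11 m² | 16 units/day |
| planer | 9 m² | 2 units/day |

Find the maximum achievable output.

Allowing fractional choices, the relaxed optimum would be about 20.7, but machines are indivisible.
shear + mill: floor space 3 + 11 = 14 ≤ 14, output 4 + 16 = 20.
saw + shear: floor space 8 + 3 = 11 ≤ 14, output 12 + 4 = 16.
mill: floor space 11 ≤ 14, output 16.
Best is shear and mill with total output 20.

20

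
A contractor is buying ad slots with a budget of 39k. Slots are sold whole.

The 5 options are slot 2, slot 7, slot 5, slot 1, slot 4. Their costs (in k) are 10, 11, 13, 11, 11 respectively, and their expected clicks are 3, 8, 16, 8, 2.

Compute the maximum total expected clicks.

This is an integer program with binary decision variables.
Allowing fractional choices, the relaxed optimum would be about 33.2, but ad slots are indivisible.
slot 7 + slot 5 + slot 1: cost 11 + 13 + 11 = 35 ≤ 39, expected clicks 8 + 16 + 8 = 32.
slot 2 + slot 5 + slot 1: cost 10 + 13 + 11 = 34 ≤ 39, expected clicks 3 + 16 + 8 = 27.
slot 2 + slot 7 + slot 5: cost 10 + 11 + 13 = 34 ≤ 39, expected clicks 3 + 8 + 16 = 27.
Best is slot 7, slot 5, and slot 1 with total expected clicks 32.

32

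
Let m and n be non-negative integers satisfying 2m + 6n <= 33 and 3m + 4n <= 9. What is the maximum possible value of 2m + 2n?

6

(m,n)=(3,0): 2·3+6·0=6≤33, 3·3+4·0=9≤9, objective 6.
(m,n)=(2,0): 2·2+6·0=4≤33, 3·2+4·0=6≤9, objective 4.
No feasible integer point exceeds 6.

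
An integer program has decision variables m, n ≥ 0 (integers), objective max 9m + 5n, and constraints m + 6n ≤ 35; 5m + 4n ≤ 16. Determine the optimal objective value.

27

(m,n)=(3,0): 1·3+6·0=3≤35, 5·3+4·0=15≤16, objective 27.
(m,n)=(2,1): 1·2+6·1=8≤35, 5·2+4·1=14≤16, objective 23.
(m,n)=(2,0): 1·2+6·0=2≤35, 5·2+4·0=10≤16, objective 18.
Maximum is 27 at (m,n)=(3,0).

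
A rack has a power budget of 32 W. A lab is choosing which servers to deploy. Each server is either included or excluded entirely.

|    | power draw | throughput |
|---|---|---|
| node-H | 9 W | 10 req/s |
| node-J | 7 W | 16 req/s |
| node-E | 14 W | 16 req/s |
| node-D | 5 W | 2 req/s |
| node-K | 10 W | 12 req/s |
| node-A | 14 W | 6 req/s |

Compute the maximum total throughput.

44

Allowing fractional choices, the relaxed optimum would be about 45.1, but servers are indivisible.
node-J + node-E + node-K: power draw 7 + 14 + 10 = 31 ≤ 32, throughput 16 + 16 + 12 = 44.
node-H + node-J + node-D + node-K: power draw 9 + 7 + 5 + 10 = 31 ≤ 32, throughput 10 + 16 + 2 + 12 = 40.
node-H + node-J + node-E: power draw 9 + 7 + 14 = 30 ≤ 32, throughput 10 + 16 + 16 = 42.
Best is node-J, node-E, and node-K with total throughput 44.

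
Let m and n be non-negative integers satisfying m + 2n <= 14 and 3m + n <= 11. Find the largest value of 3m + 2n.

16

Relaxing integrality, the LP optimum is 17.20 at (m,n) = (1.6, 6.2), which is not an integer point.
(m,n)=(2,5): 1·2+2·5=12≤14, 3·2+1·5=11≤11, objective 16.
(m,n)=(1,6): 1·1+2·6=13≤14, 3·1+1·6=9≤11, objective 15.
(m,n)=(0,7): 1·0+2·7=14≤14, 3·0+1·7=7≤11, objective 14.
Maximum is 16 at (m,n)=(2,5).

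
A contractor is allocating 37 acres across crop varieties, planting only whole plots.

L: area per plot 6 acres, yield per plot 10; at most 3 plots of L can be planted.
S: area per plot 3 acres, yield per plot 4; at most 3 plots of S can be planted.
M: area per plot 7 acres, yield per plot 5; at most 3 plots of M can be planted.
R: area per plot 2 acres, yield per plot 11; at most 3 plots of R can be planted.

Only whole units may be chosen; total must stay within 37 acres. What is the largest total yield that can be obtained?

76

R has the best ratio (11/2); taking only R gives at most 3×11 = 33 (stopped by the supply cap of 3).
Mixing does better — 3×L, 2×S, 1×M, and 3×R: area 37 ≤ 37, yield 3·10 + 2·4 + 1·5 + 3·11 = 76.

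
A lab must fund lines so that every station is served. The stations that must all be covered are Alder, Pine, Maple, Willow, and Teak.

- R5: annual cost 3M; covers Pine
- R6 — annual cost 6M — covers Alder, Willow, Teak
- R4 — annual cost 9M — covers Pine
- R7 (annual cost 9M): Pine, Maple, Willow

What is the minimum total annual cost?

The greedy cost-per-new-station heuristic would pick R6, R5, and R7 for 18, but a cheaper cover exists.
Choose R6 and R7: together they cover Alder, Pine, Maple, Willow, Teak — every station.
Total annual cost: 6 + 9 = 15.
No cover costs less than 15.

15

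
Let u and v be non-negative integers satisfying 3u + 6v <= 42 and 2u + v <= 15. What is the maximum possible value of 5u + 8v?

(u,v)=(4,5): 3·4+6·5=42≤42, 2·4+1·5=13≤15, objective 60.
(u,v)=(5,4): 3·5+6·4=39≤42, 2·5+1·4=14≤15, objective 57.
The best lattice point is (4,5), giving 60.

60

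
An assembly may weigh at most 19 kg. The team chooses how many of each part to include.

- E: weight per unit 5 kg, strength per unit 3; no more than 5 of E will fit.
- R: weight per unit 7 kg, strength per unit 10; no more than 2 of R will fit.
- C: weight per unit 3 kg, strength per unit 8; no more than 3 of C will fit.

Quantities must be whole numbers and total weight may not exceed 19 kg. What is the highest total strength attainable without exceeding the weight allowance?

This is a bounded integer knapsack.
C has the best ratio (8/3); taking only C gives at most 3×8 = 24 (stopped by the supply cap of 3).
Mixing does better — 1×R and 3×C: weight 16 ≤ 19, strength 1·10 + 3·8 = 34.

34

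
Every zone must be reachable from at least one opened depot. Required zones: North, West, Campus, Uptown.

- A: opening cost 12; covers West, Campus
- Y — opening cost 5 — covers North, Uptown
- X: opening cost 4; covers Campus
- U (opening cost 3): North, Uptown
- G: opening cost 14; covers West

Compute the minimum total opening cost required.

The greedy cost-per-new-zone heuristic would pick U, X, and A for 19, but a cheaper cover exists.
Choose A and U: together they cover North, West, Campus, Uptown — every zone.
Total opening cost: 12 + 3 = 15.
No cover costs less than 15.

15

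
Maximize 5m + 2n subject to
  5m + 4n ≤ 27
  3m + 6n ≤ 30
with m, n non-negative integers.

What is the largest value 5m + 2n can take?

Relaxing integrality, the LP optimum is 27.00 at (m,n) = (5.4, 0), which is not an integer point.
(m,n)=(5,0): 5·5+4·0=25≤27, 3·5+6·0=15≤30, objective 25.
(m,n)=(4,1): 5·4+4·1=24≤27, 3·4+6·1=18≤30, objective 22.
(m,n)=(4,0): 5·4+4·0=20≤27, 3·4+6·0=12≤30, objective 20.
The best lattice point is (5,0), giving 25.

25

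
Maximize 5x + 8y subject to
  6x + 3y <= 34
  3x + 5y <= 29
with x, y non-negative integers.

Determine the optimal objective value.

47

The continuous relaxation peaks at (3.95, 3.43) with value 47.19; rounding to a feasible lattice point costs some objective.
(x,y)=(3,4) is feasible, giving 47.
(x,y)=(4,3) is feasible, giving 44.
(x,y)=(2,4) is feasible, giving 42.
(x,y)=(3,3) is feasible, giving 39.
The best lattice point is (3,4), giving 47.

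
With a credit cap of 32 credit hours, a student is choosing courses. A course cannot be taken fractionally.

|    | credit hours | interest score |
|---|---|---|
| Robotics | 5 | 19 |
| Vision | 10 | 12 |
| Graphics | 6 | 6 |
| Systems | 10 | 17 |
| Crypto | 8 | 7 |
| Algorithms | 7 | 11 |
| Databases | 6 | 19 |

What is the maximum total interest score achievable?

67

This is an integer program with binary decision variables.
Allowing fractional choices, the relaxed optimum would be about 70.8, but courses are indivisible.
Robotics + Systems + Crypto + Databases: credit hours 5 + 10 + 8 + 6 = 29 ≤ 32, interest score 19 + 17 + 7 + 19 = 62.
Robotics + Vision + Systems + Databases: credit hours 5 + 10 + 10 + 6 = 31 ≤ 32, interest score 19 + 12 + 17 + 19 = 67.
Robotics + Systems + Algorithms + Databases: credit hours 5 + 10 + 7 + 6 = 28 ≤ 32, interest score 19 + 17 + 11 + 19 = 66.
Best is Robotics, Vision, Systems, and Databases with total interest score 67.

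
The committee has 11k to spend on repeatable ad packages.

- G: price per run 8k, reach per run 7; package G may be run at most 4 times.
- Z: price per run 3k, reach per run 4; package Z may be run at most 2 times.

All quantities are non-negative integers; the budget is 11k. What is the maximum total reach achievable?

11

This is a bounded integer knapsack.
2×Z: price 6 ≤ 11, reach 2·4 = 8.
1×G and 1×Z: price 11 ≤ 11, reach 1·7 + 1·4 = 11.
Best is 11.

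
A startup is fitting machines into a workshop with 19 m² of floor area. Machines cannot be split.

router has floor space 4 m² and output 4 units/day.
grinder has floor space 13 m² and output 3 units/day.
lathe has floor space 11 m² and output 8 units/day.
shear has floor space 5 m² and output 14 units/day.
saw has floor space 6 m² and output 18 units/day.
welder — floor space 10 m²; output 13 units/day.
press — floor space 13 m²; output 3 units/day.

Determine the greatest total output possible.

36

Take router, shear, and saw: floor space 4 + 5 + 6 = 15 ≤ 19, output 4 + 14 + 18 = 36.
No other feasible combination does better.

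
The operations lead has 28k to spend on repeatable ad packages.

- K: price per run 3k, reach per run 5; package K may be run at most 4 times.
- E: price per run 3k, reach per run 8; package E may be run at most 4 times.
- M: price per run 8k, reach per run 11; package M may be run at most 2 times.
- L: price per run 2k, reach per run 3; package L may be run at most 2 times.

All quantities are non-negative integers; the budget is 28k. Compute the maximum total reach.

58

2×K, 4×E, 1×M, and 1×L: price 28 ≤ 28, reach 2·5 + 4·8 + 1·11 + 1·3 = 56.
4×K, 4×E, and 2×L: price 28 ≤ 28, reach 4·5 + 4·8 + 2·3 = 58.
Best is 58.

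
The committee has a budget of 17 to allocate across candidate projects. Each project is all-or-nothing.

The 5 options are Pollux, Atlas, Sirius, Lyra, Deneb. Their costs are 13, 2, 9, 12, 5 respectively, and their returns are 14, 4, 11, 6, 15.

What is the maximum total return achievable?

Allowing fractional choices, the relaxed optimum would be about 31.1, but projects are indivisible.
Atlas + Sirius + Deneb: cost 2 + 9 + 5 = 16 ≤ 17, return 4 + 11 + 15 = 30.
Sirius + Deneb: cost 9 + 5 = 14 ≤ 17, return 11 + 15 = 26.
Best is Atlas, Sirius, and Deneb with total return 30.

30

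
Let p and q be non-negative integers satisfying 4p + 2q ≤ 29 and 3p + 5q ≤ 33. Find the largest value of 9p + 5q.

Relaxing integrality, the LP optimum is 66.86 at (p,q) = (5.64, 3.21), which is not an integer point.
(p,q)=(6,2): 4·6+2·2=28≤29, 3·6+5·2=28≤33, objective 64.
(p,q)=(5,3): 4·5+2·3=26≤29, 3·5+5·3=30≤33, objective 60.
(p,q)=(6,1): 4·6+2·1=26≤29, 3·6+5·1=23≤33, objective 59.
(p,q)=(4,4): 4·4+2·4=24≤29, 3·4+5·4=32≤33, objective 56.
The best lattice point is (6,2), giving 64.

64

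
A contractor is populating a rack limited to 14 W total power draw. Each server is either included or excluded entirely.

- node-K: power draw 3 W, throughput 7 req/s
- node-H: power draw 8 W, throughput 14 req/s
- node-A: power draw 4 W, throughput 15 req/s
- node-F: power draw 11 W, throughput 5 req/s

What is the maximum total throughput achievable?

29

Take node-H and node-A: power draw 8 + 4 = 12 ≤ 14, throughput 14 + 15 = 29.
No other feasible combination does better.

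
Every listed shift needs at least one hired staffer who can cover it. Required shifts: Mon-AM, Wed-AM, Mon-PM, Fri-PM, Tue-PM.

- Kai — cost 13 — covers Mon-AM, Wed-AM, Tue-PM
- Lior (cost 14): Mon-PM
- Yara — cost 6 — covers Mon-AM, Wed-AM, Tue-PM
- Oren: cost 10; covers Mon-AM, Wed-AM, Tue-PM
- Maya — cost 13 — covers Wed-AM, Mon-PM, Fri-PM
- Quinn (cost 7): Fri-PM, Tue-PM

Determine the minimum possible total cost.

Choose Yara and Maya: together they cover Mon-AM, Wed-AM, Mon-PM, Fri-PM, Tue-PM — every shift.
Total cost: 6 + 13 = 19.
No cover costs less than 19.

19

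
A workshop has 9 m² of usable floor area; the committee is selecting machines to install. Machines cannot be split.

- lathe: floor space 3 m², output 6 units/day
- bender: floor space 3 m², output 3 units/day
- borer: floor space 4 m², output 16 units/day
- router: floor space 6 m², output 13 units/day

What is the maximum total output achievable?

Allowing fractional choices, the relaxed optimum would be about 26.8, but machines are indivisible.
bender + borer: floor space 3 + 4 = 7 ≤ 9, output 3 + 16 = 19.
lathe + borer: floor space 3 + 4 = 7 ≤ 9, output 6 + 16 = 22.
lathe + router: floor space 3 + 6 = 9 ≤ 9, output 6 + 13 = 19.
Best is lathe and borer with total output 22.

22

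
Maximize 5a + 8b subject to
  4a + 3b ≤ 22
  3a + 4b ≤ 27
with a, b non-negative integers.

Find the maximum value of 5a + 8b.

The continuous relaxation peaks at (0, 6.75) with value 54.00; rounding to a feasible lattice point costs some objective.
(a,b)=(1,6): 4·1+3·6=22≤22, 3·1+4·6=27≤27, objective 53.
(a,b)=(0,6): 4·0+3·6=18≤22, 3·0+4·6=24≤27, objective 48.
(a,b)=(1,5): 4·1+3·5=19≤22, 3·1+4·5=23≤27, objective 45.
No feasible integer point exceeds 53.

53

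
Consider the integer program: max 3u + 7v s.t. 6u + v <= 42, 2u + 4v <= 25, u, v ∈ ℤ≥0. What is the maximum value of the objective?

(u,v)=(0,6) is feasible, giving 42.
(u,v)=(1,5) is feasible, giving 38.
(u,v)=(0,5) is feasible, giving 35.
Maximum is 42 at (u,v)=(0,6).

42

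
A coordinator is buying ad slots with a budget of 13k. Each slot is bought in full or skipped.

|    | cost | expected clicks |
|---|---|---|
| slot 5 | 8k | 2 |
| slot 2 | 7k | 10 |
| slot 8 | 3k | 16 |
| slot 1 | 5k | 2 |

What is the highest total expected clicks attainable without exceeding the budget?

This is an integer program with binary decision variables.
Allowing fractional choices, the relaxed optimum would be about 27.2, but ad slots are indivisible.
slot 8 + slot 1: cost 3 + 5 = 8 ≤ 13, expected clicks 16 + 2 = 18.
slot 2 + slot 8: cost 7 + 3 = 10 ≤ 13, expected clicks 10 + 16 = 26.
slot 5 + slot 8: cost 8 + 3 = 11 ≤ 13, expected clicks 2 + 16 = 18.
Best is slot 2 and slot 8 with total expected clicks 26.

26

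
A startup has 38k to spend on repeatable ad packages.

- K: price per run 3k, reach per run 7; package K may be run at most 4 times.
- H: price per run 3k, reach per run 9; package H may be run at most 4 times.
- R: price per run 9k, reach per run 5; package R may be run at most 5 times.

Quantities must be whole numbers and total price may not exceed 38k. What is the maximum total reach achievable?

69

Take 4×K, 4×H, and 1×R: price 33 ≤ 38, reach 4·7 + 4·9 + 1·5 = 69.
H has the best ratio (9/3) and is taken to its limit of 4; remaining capacity is filled optimally with the others.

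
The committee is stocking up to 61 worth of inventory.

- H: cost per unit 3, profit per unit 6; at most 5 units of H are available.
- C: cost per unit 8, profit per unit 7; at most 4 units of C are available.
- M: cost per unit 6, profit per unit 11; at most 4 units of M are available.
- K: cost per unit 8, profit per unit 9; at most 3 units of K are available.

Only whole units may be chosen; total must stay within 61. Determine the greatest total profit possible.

H has the best ratio (6/3); taking only H gives at most 5×6 = 30 (stopped by the supply cap of 5).
Mixing does better — 4×H, 4×M, and 3×K: cost 60 ≤ 61, profit 4·6 + 4·11 + 3·9 = 95.

95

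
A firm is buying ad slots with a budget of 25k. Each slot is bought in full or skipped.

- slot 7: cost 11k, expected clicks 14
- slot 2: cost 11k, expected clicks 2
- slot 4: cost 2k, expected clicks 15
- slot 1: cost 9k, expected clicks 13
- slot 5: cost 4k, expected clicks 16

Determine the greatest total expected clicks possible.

45

slot 7 + slot 1 + slot 5: cost 11 + 9 + 4 = 24 ≤ 25, expected clicks 14 + 13 + 16 = 43.
slot 7 + slot 4 + slot 5: cost 11 + 2 + 4 = 17 ≤ 25, expected clicks 14 + 15 + 16 = 45.
slot 4 + slot 1 + slot 5: cost 2 + 9 + 4 = 15 ≤ 25, expected clicks 15 + 13 + 16 = 44.
Best is slot 7, slot 4, and slot 5 with total expected clicks 45.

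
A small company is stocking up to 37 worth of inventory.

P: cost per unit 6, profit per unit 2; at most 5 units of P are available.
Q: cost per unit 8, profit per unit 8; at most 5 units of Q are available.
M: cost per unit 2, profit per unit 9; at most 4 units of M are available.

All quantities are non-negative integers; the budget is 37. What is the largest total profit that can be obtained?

This is a bounded integer knapsack.
3×Q and 4×M: cost 32 ≤ 37, profit 3·8 + 4·9 = 60.
2×P, 2×Q, and 4×M: cost 36 ≤ 37, profit 2·2 + 2·8 + 4·9 = 56.
Best is 60.

60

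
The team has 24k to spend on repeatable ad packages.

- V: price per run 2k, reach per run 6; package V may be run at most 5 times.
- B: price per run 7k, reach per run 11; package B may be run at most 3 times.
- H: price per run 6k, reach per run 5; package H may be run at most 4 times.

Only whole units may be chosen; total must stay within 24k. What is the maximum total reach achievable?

52

V has the best ratio (6/2); taking only V gives at most 5×6 = 30 (stopped by the supply cap of 5).
Mixing does better — 5×V and 2×B: price 24 ≤ 24, reach 5·6 + 2·11 = 52.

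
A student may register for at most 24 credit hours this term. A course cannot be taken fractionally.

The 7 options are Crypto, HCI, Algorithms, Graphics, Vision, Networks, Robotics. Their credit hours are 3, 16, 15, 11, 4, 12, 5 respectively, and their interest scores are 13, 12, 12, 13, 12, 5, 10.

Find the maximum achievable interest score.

48

Allowing fractional choices, the relaxed optimum would be about 48.8, but courses are indivisible.
Crypto + Vision + Networks + Robotics: credit hours 3 + 4 + 12 + 5 = 24 ≤ 24, interest score 13 + 12 + 5 + 10 = 40.
Crypto + Graphics + Vision + Robotics: credit hours 3 + 11 + 4 + 5 = 23 ≤ 24, interest score 13 + 13 + 12 + 10 = 48.
Crypto + Graphics + Vision: credit hours 3 + 11 + 4 = 18 ≤ 24, interest score 13 + 13 + 12 = 38.
Best is Crypto, Graphics, Vision, and Robotics with total interest score 48.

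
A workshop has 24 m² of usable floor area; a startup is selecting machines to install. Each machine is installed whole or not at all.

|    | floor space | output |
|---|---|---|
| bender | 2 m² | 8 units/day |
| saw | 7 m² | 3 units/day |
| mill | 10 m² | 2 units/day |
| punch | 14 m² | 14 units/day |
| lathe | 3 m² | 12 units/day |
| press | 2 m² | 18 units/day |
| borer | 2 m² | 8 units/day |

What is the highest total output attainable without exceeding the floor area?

Take bender, punch, lathe, press, and borer: floor space 2 + 14 + 3 + 2 + 2 = 23 ≤ 24, output 8 + 14 + 12 + 18 + 8 = 60.
No other feasible combination does better.

60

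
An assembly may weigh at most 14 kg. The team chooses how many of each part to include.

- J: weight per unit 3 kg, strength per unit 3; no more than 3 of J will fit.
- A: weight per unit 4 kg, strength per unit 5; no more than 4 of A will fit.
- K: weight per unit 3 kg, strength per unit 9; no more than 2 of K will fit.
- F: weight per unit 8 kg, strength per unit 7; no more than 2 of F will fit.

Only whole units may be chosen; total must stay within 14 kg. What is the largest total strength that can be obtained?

28

This is a bounded integer knapsack.
Take 2×A and 2×K: weight 14 ≤ 14, strength 2·5 + 2·9 = 28.
K has the best ratio (9/3) and is taken to its limit of 2; remaining capacity is filled optimally with the others.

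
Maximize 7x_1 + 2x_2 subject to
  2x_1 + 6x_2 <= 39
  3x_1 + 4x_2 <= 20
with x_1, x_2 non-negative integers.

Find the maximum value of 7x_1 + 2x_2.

42

The continuous relaxation peaks at (6.67, 0) with value 46.67; rounding to a feasible lattice point costs some objective.
(x_1,x_2)=(6,0): 2·6+6·0=12≤39, 3·6+4·0=18≤20, objective 42.
(x_1,x_2)=(5,1): 2·5+6·1=16≤39, 3·5+4·1=19≤20, objective 37.
The best lattice point is (6,0), giving 42.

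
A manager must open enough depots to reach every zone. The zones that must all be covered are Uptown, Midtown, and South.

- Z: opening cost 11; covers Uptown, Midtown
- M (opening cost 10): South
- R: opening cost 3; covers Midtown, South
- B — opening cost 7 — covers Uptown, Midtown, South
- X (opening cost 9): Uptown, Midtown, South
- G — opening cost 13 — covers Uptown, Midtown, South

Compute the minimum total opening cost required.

B alone covers Uptown, Midtown, South — every zone.
Total opening cost: 7.

7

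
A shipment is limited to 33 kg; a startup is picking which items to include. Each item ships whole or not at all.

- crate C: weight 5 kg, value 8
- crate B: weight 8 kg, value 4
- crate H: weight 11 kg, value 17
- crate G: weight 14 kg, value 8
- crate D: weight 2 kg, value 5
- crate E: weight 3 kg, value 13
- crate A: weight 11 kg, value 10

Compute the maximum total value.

Take crate C, crate H, crate D, crate E, and crate A: weight 5 + 11 + 2 + 3 + 11 = 32 ≤ 33, value 8 + 17 + 5 + 13 + 10 = 53.
No other feasible combination does better.

53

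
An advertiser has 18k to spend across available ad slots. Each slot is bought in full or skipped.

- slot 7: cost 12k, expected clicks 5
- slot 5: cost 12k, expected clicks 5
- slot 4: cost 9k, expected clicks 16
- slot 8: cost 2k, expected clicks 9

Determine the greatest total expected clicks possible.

Allowing fractional choices, the relaxed optimum would be about 27.9, but ad slots are indivisible.
slot 4 + slot 8: cost 9 + 2 = 11 ≤ 18, expected clicks 16 + 9 = 25.
slot 4: cost 9 ≤ 18, expected clicks 16.
slot 7 + slot 8: cost 12 + 2 = 14 ≤ 18, expected clicks 5 + 9 = 14.
Best is slot 4 and slot 8 with total expected clicks 25.

25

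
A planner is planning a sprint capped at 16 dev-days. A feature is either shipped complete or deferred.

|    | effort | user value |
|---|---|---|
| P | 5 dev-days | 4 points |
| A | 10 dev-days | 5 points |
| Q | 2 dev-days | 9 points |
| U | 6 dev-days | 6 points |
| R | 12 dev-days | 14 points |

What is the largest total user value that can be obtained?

Q + U: effort 2 + 6 = 8 ≤ 16, user value 9 + 6 = 15.
P + Q + U: effort 5 + 2 + 6 = 13 ≤ 16, user value 4 + 9 + 6 = 19.
Q + R: effort 2 + 12 = 14 ≤ 16, user value 9 + 14 = 23.
Best is Q and R with total user value 23.

23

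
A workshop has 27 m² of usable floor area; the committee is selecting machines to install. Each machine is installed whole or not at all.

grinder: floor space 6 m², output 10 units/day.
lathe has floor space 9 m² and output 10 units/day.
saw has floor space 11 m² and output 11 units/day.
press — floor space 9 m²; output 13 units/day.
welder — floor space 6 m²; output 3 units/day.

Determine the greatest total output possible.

34

Allowing fractional choices, the relaxed optimum would be about 36.0, but machines are indivisible.
grinder + lathe + saw: floor space 6 + 9 + 11 = 26 ≤ 27, output 10 + 10 + 11 = 31.
grinder + lathe + press: floor space 6 + 9 + 9 = 24 ≤ 27, output 10 + 10 + 13 = 33.
grinder + saw + press: floor space 6 + 11 + 9 = 26 ≤ 27, output 10 + 11 + 13 = 34.
Best is grinder, saw, and press with total output 34.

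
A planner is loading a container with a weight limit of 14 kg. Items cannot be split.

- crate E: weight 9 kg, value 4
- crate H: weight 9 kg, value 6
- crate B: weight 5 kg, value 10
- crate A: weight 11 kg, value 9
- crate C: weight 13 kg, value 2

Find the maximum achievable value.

16

This is a 0-1 knapsack instance.
Allowing fractional choices, the relaxed optimum would be about 17.4, but items are indivisible.
crate E + crate B: weight 9 + 5 = 14 ≤ 14, value 4 + 10 = 14.
crate B: weight 5 ≤ 14, value 10.
crate H + crate B: weight 9 + 5 = 14 ≤ 14, value 6 + 10 = 16.
Best is crate H and crate B with total value 16.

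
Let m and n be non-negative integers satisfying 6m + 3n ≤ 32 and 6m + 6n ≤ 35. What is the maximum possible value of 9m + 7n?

The continuous relaxation peaks at (4.83, 1) with value 50.50; rounding to a feasible lattice point costs some objective.
(m,n)=(5,0): 6·5+3·0=30≤32, 6·5+6·0=30≤35, objective 45.
(m,n)=(4,1): 6·4+3·1=27≤32, 6·4+6·1=30≤35, objective 43.
The best lattice point is (5,0), giving 45.

45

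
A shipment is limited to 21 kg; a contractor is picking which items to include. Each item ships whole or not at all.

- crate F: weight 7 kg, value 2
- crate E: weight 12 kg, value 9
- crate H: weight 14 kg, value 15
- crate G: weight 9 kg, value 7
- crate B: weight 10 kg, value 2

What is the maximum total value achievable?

Allowing fractional choices, the relaxed optimum would be about 20.4, but items are indivisible.
crate E + crate G: weight 12 + 9 = 21 ≤ 21, value 9 + 7 = 16.
crate F + crate H: weight 7 + 14 = 21 ≤ 21, value 2 + 15 = 17.
crate H: weight 14 ≤ 21, value 15.
Best is crate F and crate H with total value 17.

17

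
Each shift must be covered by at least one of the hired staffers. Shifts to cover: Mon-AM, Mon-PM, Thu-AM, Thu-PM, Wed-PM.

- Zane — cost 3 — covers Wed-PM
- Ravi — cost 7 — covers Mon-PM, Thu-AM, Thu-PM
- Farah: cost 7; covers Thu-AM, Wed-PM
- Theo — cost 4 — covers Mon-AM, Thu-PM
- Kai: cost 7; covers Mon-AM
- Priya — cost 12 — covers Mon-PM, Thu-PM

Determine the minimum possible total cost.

14

Choose Zane, Ravi, and Theo: together they cover Mon-AM, Mon-PM, Thu-AM, Thu-PM, Wed-PM — every shift.
Total cost: 3 + 7 + 4 = 14.
No cover costs less than 14.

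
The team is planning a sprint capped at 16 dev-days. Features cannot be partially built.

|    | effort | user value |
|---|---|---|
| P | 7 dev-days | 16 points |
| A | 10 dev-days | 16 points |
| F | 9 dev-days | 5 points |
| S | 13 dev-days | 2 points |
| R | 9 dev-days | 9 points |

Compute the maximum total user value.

25

Take P and R: effort 7 + 9 = 16 ≤ 16, user value 16 + 9 = 25.
No other feasible combination does better.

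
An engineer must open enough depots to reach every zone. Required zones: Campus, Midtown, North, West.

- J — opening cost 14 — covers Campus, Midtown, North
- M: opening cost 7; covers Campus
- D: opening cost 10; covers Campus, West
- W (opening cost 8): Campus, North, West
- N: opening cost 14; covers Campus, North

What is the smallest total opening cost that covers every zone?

22

This is an integer covering problem.
Choose J and W: together they cover Campus, Midtown, North, West — every zone.
Total opening cost: 14 + 8 = 22.
No cover costs less than 22.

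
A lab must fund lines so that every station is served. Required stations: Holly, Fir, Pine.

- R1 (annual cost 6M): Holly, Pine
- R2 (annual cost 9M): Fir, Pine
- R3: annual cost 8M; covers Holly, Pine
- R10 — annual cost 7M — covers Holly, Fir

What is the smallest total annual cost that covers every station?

This is an integer covering problem.
Choose R1 and R10: together they cover Holly, Fir, Pine — every station.
Total annual cost: 6 + 7 = 13.
No cover costs less than 13.

13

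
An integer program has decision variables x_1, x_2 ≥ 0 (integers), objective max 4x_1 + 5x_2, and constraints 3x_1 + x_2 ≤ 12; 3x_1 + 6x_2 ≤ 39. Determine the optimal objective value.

34

(x_1,x_2)=(1,6): 3·1+1·6=9≤12, 3·1+6·6=39≤39, objective 34.
(x_1,x_2)=(2,5): 3·2+1·5=11≤12, 3·2+6·5=36≤39, objective 33.
(x_1,x_2)=(0,6): 3·0+1·6=6≤12, 3·0+6·6=36≤39, objective 30.
No feasible integer point exceeds 34.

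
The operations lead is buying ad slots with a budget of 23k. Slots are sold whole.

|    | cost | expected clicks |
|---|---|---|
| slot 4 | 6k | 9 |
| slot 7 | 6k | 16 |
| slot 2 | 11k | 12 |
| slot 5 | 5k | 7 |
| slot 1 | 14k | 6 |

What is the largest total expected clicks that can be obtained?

37

Allowing fractional choices, the relaxed optimum would be about 38.5, but ad slots are indivisible.
slot 7 + slot 2 + slot 5: cost 6 + 11 + 5 = 22 ≤ 23, expected clicks 16 + 12 + 7 = 35.
slot 4 + slot 7 + slot 2: cost 6 + 6 + 11 = 23 ≤ 23, expected clicks 9 + 16 + 12 = 37.
Best is slot 4, slot 7, and slot 2 with total expected clicks 37.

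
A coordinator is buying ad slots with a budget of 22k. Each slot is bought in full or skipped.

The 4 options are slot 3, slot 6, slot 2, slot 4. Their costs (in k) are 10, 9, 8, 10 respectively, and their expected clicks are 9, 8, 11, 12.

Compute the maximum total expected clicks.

23

Allowing fractional choices, the relaxed optimum would be about 26.6, but ad slots are indivisible.
slot 3 + slot 2: cost 10 + 8 = 18 ≤ 22, expected clicks 9 + 11 = 20.
slot 3 + slot 4: cost 10 + 10 = 20 ≤ 22, expected clicks 9 + 12 = 21.
slot 2 + slot 4: cost 8 + 10 = 18 ≤ 22, expected clicks 11 + 12 = 23.
Best is slot 2 and slot 4 with total expected clicks 23.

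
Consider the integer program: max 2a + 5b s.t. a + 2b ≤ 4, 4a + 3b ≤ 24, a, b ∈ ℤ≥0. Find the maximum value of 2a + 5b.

10

(a,b)=(0,2) is feasible, giving 10.
(a,b)=(1,1) is feasible, giving 7.
Maximum is 10 at (a,b)=(0,2).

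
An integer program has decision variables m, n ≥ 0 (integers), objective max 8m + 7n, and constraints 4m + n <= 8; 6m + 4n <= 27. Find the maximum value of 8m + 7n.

42

Relaxing integrality, the LP optimum is 47.25 at (m,n) = (0, 6.75), which is not an integer point.
(m,n)=(0,6): 4·0+1·6=6≤8, 6·0+4·6=24≤27, objective 42.
(m,n)=(0,5): 4·0+1·5=5≤8, 6·0+4·5=20≤27, objective 35.
No feasible integer point exceeds 42.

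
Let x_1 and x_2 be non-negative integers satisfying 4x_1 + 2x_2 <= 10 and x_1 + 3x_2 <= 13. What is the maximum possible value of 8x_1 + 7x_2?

Relaxing integrality, the LP optimum is 32.60 at (x_1,x_2) = (0.4, 4.2), which is not an integer point.
(x_1,x_2)=(1,3): 4·1+2·3=10≤10, 1·1+3·3=10≤13, objective 29.
(x_1,x_2)=(0,4): 4·0+2·4=8≤10, 1·0+3·4=12≤13, objective 28.
(x_1,x_2)=(1,2): 4·1+2·2=8≤10, 1·1+3·2=7≤13, objective 22.
(x_1,x_2)=(0,3): 4·0+2·3=6≤10, 1·0+3·3=9≤13, objective 21.
No feasible integer point exceeds 29.

29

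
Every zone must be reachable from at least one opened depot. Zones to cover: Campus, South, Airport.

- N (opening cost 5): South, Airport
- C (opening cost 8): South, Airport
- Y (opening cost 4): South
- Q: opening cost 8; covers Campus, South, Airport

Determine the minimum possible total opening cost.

8

Q alone covers Campus, South, Airport — every zone.
Total opening cost: 8.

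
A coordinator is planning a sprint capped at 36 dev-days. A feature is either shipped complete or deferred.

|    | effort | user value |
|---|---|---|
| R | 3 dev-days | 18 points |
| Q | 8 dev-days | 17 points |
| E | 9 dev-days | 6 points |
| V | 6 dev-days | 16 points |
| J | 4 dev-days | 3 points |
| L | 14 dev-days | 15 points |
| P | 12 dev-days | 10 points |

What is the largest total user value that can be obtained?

R + Q + V + L: effort 3 + 8 + 6 + 14 = 31 ≤ 36, user value 18 + 17 + 16 + 15 = 66.
R + Q + V + J + L: effort 3 + 8 + 6 + 4 + 14 = 35 ≤ 36, user value 18 + 17 + 16 + 3 + 15 = 69.
R + Q + V + J + P: effort 3 + 8 + 6 + 4 + 12 = 33 ≤ 36, user value 18 + 17 + 16 + 3 + 10 = 64.
Best is R, Q, V, J, and L with total user value 69.

69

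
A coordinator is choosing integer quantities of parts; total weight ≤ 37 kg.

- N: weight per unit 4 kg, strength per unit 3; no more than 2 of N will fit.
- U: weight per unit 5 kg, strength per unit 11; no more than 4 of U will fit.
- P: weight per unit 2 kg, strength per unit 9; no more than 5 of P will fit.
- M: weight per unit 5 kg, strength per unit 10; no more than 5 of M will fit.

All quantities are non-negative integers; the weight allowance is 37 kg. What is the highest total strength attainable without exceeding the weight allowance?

P has the best ratio (9/2); taking only P gives at most 5×9 = 45 (stopped by the supply cap of 5).
Mixing does better — 4×U, 5×P, and 1×M: weight 35 ≤ 37, strength 4·11 + 5·9 + 1·10 = 99.

99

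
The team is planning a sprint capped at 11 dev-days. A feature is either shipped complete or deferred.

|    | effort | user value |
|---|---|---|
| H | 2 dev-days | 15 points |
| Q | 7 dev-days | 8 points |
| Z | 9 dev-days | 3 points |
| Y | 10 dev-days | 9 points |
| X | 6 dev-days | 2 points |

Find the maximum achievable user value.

23

H + Q: effort 2 + 7 = 9 ≤ 11, user value 15 + 8 = 23.
H + X: effort 2 + 6 = 8 ≤ 11, user value 15 + 2 = 17.
H + Z: effort 2 + 9 = 11 ≤ 11, user value 15 + 3 = 18.
Best is H and Q with total user value 23.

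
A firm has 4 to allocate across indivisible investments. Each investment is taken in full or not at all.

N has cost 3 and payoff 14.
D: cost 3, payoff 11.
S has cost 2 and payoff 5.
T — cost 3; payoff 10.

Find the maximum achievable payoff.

14

This is an integer program with binary decision variables.
Allowing fractional choices, the relaxed optimum would be about 17.7, but investments are indivisible.
D: cost 3 ≤ 4, payoff 11.
N: cost 3 ≤ 4, payoff 14.
T: cost 3 ≤ 4, payoff 10.
Best is N with total payoff 14.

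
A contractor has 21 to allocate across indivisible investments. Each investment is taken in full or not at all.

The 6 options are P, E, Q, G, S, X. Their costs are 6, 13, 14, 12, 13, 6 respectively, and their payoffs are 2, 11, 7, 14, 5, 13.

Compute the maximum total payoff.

27

This is a 0-1 knapsack instance.
Allowing fractional choices, the relaxed optimum would be about 29.5, but investments are indivisible.
E + X: cost 13 + 6 = 19 ≤ 21, payoff 11 + 13 = 24.
G + X: cost 12 + 6 = 18 ≤ 21, payoff 14 + 13 = 27.
Best is G and X with total payoff 27.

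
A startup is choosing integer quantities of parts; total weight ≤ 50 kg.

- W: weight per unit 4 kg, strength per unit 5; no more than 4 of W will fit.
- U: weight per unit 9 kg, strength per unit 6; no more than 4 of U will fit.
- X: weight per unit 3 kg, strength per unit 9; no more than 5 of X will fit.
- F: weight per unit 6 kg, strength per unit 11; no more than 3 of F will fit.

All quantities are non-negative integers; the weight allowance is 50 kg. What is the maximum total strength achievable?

98

4×W, 5×X, and 3×F: weight 49 ≤ 50, strength 4·5 + 5·9 + 3·11 = 98.
2×W, 1×U, 5×X, and 3×F: weight 50 ≤ 50, strength 2·5 + 1·6 + 5·9 + 3·11 = 94.
Best is 98.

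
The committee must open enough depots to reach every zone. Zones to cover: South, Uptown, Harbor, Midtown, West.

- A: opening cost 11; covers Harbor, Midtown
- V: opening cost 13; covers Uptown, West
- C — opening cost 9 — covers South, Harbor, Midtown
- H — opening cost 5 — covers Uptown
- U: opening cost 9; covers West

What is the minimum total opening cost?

22

The greedy cost-per-new-zone heuristic would pick C, H, and U for 23, but a cheaper cover exists.
Choose V and C: together they cover South, Uptown, Harbor, Midtown, West — every zone.
Total opening cost: 13 + 9 = 22.
No cover costs less than 22.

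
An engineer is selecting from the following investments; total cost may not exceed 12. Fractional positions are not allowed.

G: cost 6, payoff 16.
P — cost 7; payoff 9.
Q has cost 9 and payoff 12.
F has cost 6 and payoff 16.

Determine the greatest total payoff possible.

32

This is an integer program with binary decision variables.
G + F: cost 6 + 6 = 12 ≤ 12, payoff 16 + 16 = 32.
G: cost 6 ≤ 12, payoff 16.
Best is G and F with total payoff 32.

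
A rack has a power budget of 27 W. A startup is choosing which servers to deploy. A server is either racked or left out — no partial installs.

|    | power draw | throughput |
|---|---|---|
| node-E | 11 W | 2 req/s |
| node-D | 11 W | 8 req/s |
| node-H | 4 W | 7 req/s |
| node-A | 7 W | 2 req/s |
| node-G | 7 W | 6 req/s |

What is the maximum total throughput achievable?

21

node-D + node-H + node-A: power draw 11 + 4 + 7 = 22 ≤ 27, throughput 8 + 7 + 2 = 17.
node-D + node-H + node-G: power draw 11 + 4 + 7 = 22 ≤ 27, throughput 8 + 7 + 6 = 21.
Best is node-D, node-H, and node-G with total throughput 21.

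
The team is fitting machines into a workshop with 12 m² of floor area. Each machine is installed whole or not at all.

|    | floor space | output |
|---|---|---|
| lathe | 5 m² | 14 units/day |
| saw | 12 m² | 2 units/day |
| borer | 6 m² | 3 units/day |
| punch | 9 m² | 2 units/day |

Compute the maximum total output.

Allowing fractional choices, the relaxed optimum would be about 17.2, but machines are indivisible.
lathe: floor space 5 ≤ 12, output 14.
lathe + borer: floor space 5 + 6 = 11 ≤ 12, output 14 + 3 = 17.
Best is lathe and borer with total output 17.

17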